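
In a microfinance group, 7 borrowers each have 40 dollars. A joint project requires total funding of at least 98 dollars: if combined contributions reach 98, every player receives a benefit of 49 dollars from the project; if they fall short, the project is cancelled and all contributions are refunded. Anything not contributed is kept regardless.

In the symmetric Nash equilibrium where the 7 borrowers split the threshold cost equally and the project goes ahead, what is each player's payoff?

Equal share of the threshold: 98/7 = 14.
At this profile no one gains by cutting their contribution: any cut drops the total below 98, the project is cancelled, contributions are refunded, and the deviator ends with 40, which is less than 40 − 14 + 49 = 75. Contributing more than 14 just wastes the excess. So contributing exactly 14 is a best response.
Each player's payoff: 40 − 14 + 49 = 75.

75 dollars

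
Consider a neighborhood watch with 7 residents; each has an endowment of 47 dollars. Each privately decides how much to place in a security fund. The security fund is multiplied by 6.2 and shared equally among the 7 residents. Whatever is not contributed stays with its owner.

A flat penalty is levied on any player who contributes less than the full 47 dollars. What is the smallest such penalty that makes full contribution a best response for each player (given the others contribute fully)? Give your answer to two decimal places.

Given the others contribute fully, the best deviation is to contribute 0 (any partial contribution still incurs the fine and gives up units whose private return 0.8857 is below 1).
Deviating from 47 to 0 saves 47 dollars but forfeits the deviator's share of the drop in the security fund: 6.2/7 × 47 = 41.63.
So the deviation gain is 47 − 41.63 = 5.37, and the fine must be at least 5.37 dollars to wipe it out.

5.37 dollars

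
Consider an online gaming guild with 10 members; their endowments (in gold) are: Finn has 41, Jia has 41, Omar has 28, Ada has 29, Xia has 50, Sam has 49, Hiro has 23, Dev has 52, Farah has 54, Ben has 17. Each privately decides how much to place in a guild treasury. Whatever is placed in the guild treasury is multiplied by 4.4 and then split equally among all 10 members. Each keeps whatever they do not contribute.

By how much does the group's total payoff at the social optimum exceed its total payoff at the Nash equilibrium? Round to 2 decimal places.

The private return per contributed unit is 4.4/10 = 0.4400 < 1 for every player regardless of endowment, so the Nash equilibrium is zero contribution and the group total is Σ E_j = 41 + 41 + 28 + 29 + 50 + 49 + 23 + 52 + 54 + 17 = 384.
Each contributed unit returns 4.400 to the group, so the social optimum is full contribution by everyone: group total = 4.400 × 384 = 1689.60.
Efficiency loss = (4.400 − 1) × 384 = 1305.60.

1305.60 gold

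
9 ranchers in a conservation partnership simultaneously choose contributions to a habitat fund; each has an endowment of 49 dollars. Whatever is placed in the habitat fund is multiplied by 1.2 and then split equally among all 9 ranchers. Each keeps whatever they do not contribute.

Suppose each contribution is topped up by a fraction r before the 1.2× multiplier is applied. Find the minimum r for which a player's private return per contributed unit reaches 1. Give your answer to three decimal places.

With matching at rate r, one contributed unit becomes (1 + r) in the habitat fund and returns 1.2 × (1 + r) / 9 to the contributor.
Setting this equal to 1: 1 + r = 9/1.2 = 7.5000.
So the minimum matching rate is r = 7.5000 − 1 = 6.500.

6.500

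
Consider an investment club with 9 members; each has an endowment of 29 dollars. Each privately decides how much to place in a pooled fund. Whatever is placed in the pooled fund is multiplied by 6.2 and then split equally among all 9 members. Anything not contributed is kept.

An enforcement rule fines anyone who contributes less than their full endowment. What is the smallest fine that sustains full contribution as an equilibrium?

Given the others contribute fully, the best deviation is to contribute 0 (any partial contribution still incurs the fine and gives up units whose private return 0.6889 is below 1).
Deviating from 29 to 0 saves 29 dollars but forfeits the deviator's share of the drop in the pooled fund: 6.2/9 × 29 = 19.98.
So the deviation gain is 29 − 19.98 = 9.02, and the fine must be at least 9.02 dollars to wipe it out.

9.02 dollars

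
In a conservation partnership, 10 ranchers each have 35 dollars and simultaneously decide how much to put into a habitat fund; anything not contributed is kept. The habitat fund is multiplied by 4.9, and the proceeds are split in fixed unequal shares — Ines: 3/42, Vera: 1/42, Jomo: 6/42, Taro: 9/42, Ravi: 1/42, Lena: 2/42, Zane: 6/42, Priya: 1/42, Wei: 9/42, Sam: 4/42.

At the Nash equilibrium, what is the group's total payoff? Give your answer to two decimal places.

For player j, contributing a unit is worthwhile iff 4.9 × (j's share) ≥ 1, i.e. iff j's share is at least 0.2041.
The shares above 0.2041 belong to Taro and Wei, contributing 35 each; the remaining 8 contribute 0. Total contributed: 70.
The habitat fund pays out 4.9 × 70 = 343.00 in total (split across the unequal shares, but the aggregate is all that matters for the group sum).
The 8 free-riders keep 35 each, adding 280. Group total = 280 + 343.00 = 623.00.

623.00 dollars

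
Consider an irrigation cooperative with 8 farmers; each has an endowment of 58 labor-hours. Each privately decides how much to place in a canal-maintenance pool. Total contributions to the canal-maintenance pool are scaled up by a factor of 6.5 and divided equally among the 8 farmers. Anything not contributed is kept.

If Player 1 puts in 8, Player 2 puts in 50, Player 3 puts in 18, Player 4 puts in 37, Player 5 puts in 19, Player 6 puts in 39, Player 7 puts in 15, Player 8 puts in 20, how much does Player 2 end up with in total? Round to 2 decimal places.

Total contributed: 8 + 50 + 18 + 37 + 19 + 39 + 15 + 20 = 206.
Each receives 6.5 × 206 / 8 = 167.38 from the canal-maintenance pool.
Player 2 keeps 58 − 50 = 8, so Player 2's payoff is 8 + 167.38 = 175.38.

175.38 labor-hours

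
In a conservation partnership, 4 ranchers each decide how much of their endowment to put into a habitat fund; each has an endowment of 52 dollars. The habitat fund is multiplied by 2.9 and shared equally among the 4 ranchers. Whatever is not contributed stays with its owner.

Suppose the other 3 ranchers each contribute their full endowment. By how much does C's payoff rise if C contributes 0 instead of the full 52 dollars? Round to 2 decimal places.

Switching from a contribution of 52 to 0 lets C keep an extra 52 dollars, but lowers the habitat fund by 52, which costs C their own share of that drop: 2.9/4 × 52 = 37.70.
Net gain = 52 − 37.70 = 14.30. The private return per contributed unit (0.7250) is below 1, so free-riding is indeed the best response regardless of what the others do.

14.30 dollars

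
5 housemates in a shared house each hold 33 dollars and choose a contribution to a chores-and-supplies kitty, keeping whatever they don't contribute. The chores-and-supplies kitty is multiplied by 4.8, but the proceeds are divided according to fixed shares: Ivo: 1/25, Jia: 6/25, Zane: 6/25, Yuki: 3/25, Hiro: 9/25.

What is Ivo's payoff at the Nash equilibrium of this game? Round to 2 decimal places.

A player with share s gets back 4.8·s per unit contributed, so full contribution is dominant for anyone with s > 1/4.8 = 0.2083 and zero contribution is dominant for anyone below.
Jia, Zane and Hiro clear that bar, contributing 33 each; the remaining 2 contribute 0. Total contributed: 99.
Ivo keeps 33 and receives 4.8 × 99 × 1/25 = 19.01 from the chores-and-supplies kitty, for a payoff of 52.01.

52.01 dollars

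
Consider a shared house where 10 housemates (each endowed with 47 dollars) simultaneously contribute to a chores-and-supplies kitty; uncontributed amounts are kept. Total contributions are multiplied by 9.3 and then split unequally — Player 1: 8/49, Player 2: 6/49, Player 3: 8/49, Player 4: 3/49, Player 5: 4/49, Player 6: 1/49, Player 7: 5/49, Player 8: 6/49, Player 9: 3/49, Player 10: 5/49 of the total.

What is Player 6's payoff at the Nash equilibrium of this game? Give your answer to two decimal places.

Each unit j contributes comes back to j as 9.3 × (j's share), so j prefers to contribute only if that share exceeds 1/9.3 = 0.1075; otherwise keeping the unit dominates.
Player 1, Player 2, Player 3 and Player 8 are above the threshold, contributing 47 each; the remaining 6 contribute 0. Total contributed: 188.
Player 6 keeps 47 and receives 9.3 × 188 × 1/49 = 35.68 from the chores-and-supplies kitty, for a payoff of 82.68.

82.68 dollars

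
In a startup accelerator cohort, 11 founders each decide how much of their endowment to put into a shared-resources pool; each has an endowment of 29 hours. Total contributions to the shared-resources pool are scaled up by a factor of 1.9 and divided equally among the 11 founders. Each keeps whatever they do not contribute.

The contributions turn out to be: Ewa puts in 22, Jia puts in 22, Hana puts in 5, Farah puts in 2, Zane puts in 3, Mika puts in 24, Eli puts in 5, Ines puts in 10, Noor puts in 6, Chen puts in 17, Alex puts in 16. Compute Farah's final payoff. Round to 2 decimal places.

49.80 hours

Total contributed: 22 + 22 + 5 + 2 + 3 + 24 + 5 + 10 + 6 + 17 + 16 = 132.
Each receives 1.9 × 132 / 11 = 22.80 from the shared-resources pool.
Farah keeps 29 − 2 = 27, so Farah's payoff is 27 + 22.80 = 49.80.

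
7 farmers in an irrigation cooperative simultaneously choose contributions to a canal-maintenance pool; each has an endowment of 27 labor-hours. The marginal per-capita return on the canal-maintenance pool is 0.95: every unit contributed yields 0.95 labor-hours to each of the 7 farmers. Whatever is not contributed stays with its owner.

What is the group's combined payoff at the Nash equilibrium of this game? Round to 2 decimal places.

The private return per contributed unit is 0.95 < 1, so contributing 0 is dominant for every player. At the Nash equilibrium everyone keeps their 27, and the group total is 7 × 27 = 189.

189.00 labor-hours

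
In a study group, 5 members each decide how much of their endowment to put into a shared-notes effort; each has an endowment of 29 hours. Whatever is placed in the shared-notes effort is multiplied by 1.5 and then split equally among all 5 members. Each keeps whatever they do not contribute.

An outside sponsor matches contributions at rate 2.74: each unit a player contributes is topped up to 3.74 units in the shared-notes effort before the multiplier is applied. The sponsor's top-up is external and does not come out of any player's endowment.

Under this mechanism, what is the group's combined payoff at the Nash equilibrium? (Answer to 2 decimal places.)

Under the mechanism each unit contributed yields 1.5 × 3.74 / 5 = 1.1220 back to its contributor per unit of net cost, which exceeds 1, making full contribution the dominant choice for everyone.
So the Nash equilibrium is full contribution by all 5; the group earns 1.5 × 3.74 × 145 = 813.45.

813.45 hours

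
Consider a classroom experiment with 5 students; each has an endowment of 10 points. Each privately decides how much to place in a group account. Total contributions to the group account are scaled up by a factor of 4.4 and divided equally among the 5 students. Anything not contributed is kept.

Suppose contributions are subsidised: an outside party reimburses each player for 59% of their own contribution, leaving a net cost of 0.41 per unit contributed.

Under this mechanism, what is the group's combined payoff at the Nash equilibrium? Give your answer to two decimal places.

249.50 points

With the mechanism, a contributed unit returns (4.4/5) / 0.41 = 2.1463 per unit of net cost to the contributor — now above 1 — so contributing fully is weakly dominant for every player.
At the Nash equilibrium everyone contributes 10. Group total payoff = 5 × (10 × 0.59 + 4.4 × 10) = 249.50.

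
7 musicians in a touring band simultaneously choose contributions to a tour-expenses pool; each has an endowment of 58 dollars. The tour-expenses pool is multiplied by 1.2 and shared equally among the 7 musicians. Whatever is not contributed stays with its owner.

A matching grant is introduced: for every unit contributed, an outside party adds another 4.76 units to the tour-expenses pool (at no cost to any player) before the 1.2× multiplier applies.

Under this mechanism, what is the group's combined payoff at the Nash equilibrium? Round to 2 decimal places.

Even with the mechanism, each unit contributed returns only 1.2 × 5.76 / 7 = 0.9874 per unit of net cost, so contributing nothing is still dominant.
At the Nash equilibrium no one contributes; group total payoff = 7 × 58 = 406.

406.00 dollars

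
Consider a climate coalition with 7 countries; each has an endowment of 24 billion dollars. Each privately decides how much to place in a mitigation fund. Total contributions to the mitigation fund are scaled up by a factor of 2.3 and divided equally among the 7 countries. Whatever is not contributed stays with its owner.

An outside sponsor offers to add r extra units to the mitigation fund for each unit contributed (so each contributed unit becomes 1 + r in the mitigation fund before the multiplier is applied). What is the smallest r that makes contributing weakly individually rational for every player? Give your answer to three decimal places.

With matching at rate r, one contributed unit becomes (1 + r) in the mitigation fund and returns 2.3 × (1 + r) / 7 to the contributor.
Setting this equal to 1: 1 + r = 7/2.3 = 3.0435.
So the minimum matching rate is r = 3.0435 − 1 = 2.043.

2.043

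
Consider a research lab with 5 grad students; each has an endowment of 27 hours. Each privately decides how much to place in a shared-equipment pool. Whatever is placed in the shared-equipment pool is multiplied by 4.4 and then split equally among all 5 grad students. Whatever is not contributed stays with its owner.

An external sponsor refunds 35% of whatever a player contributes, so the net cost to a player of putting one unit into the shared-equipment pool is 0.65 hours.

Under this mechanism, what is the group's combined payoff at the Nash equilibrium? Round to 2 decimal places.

641.25 hours

Under the mechanism each unit contributed yields (4.4/5) / 0.65 = 1.3538 back to its contributor per unit of net cost, which exceeds 1, making full contribution the dominant choice for everyone.
So the Nash equilibrium is full contribution by all 5; the group earns 5 × (27 × 0.35 + 4.4 × 27) = 641.25.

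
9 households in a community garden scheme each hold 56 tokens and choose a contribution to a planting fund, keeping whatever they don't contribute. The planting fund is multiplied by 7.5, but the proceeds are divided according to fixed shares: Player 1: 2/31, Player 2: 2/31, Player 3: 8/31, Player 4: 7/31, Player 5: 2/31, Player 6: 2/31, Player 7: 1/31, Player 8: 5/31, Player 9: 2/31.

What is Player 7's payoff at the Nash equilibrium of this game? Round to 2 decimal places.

Each unit j contributes comes back to j as 7.5 × (j's share), so j prefers to contribute only if that share exceeds 1/7.5 = 0.1333; otherwise keeping the unit dominates.
Player 3, Player 4 and Player 8 are above the threshold, contributing 56 each; the remaining 6 contribute 0. Total contributed: 168.
Player 7 keeps 56 and receives 7.5 × 168 × 1/31 = 40.65 from the planting fund, for a payoff of 96.65.

96.65 tokens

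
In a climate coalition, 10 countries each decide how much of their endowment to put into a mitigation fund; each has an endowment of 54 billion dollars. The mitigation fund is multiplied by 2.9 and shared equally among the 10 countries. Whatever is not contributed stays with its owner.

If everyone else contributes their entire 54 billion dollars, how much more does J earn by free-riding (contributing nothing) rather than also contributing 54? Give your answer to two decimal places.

Switching from a contribution of 54 to 0 lets J keep an extra 54 billion dollars, but lowers the mitigation fund by 54, which costs J their own share of that drop: 2.9/10 × 54 = 15.66.
Net gain = 54 − 15.66 = 38.34. The private return per contributed unit (0.2900) is below 1, so free-riding is indeed the best response regardless of what the others do.

38.34 billion dollars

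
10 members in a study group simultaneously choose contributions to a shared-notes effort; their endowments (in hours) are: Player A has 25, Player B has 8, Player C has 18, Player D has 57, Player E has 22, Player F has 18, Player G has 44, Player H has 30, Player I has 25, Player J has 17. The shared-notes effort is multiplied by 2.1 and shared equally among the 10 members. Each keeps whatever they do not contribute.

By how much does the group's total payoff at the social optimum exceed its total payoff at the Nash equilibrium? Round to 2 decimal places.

The private return per contributed unit is 2.1/10 = 0.2100 < 1 for every player regardless of endowment, so the Nash equilibrium is zero contribution and the group total is Σ E_j = 25 + 8 + 18 + 57 + 22 + 18 + 44 + 30 + 25 + 17 = 264.
Each contributed unit returns 2.100 to the group, so the social optimum is full contribution by everyone: group total = 2.100 × 264 = 554.40.
Efficiency loss = (2.100 − 1) × 264 = 290.40.

290.40 hours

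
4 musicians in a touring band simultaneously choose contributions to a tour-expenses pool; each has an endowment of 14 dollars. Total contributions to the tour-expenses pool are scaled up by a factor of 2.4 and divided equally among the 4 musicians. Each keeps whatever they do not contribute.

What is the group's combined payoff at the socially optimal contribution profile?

134.40 dollars

Each contributed unit returns 2.400 to the group as a whole (0.6000 to each of 4 players), which exceeds 1, so the social optimum is full contribution: group total = 2.400 × 56 = 134.40.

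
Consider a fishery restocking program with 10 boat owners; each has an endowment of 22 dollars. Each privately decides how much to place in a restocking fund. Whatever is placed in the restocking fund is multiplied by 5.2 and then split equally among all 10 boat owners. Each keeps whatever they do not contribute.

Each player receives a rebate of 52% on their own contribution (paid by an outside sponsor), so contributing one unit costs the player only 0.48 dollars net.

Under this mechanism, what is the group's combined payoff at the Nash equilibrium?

The effective private return per unit is now (5.2/10) / 0.48 = 1.0833 > 1, so every player's dominant strategy flips to full contribution.
At the Nash equilibrium everyone contributes 22. Group total payoff = 10 × (22 × 0.52 + 5.2 × 22) = 1258.40.

1258.40 dollars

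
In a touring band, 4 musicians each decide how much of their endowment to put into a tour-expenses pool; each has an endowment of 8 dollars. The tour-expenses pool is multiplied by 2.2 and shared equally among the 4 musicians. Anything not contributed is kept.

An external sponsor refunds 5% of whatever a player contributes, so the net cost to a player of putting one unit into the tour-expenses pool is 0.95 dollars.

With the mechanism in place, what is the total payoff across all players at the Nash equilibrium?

32.00 dollars

With the mechanism, a contributed unit returns (2.2/4) / 0.95 = 0.5789 per unit of net cost — still below 1 — so contributing 0 remains dominant for every player.
Everyone keeps their endowment and the group total is 4 × 8 = 32.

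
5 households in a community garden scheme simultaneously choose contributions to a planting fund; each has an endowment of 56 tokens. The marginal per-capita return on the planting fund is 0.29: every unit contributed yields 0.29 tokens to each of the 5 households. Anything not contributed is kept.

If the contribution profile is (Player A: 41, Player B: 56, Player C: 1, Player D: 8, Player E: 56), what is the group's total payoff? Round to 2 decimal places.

Total contributed: 41 + 56 + 1 + 8 + 56 = 162; total kept: 5 × 56 − 162 = 118.
The planting fund pays out 0.29 × 5 × 162 = 234.90 in aggregate.
Group total = 118 + 234.90 = 352.90.

352.90 tokens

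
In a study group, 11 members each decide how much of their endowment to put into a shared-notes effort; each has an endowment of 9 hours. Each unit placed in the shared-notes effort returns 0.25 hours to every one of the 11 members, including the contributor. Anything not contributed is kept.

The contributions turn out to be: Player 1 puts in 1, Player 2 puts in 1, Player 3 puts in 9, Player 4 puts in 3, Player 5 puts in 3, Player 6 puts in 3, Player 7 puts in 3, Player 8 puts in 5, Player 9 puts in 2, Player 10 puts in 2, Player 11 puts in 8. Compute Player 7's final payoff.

Total contributed: 1 + 1 + 9 + 3 + 3 + 3 + 3 + 5 + 2 + 2 + 8 = 40.
Each receives 0.25 × 40 = 10.00 from the shared-notes effort.
Player 7 keeps 9 − 3 = 6, so Player 7's payoff is 6 + 10.00 = 16.00.

16.00 hours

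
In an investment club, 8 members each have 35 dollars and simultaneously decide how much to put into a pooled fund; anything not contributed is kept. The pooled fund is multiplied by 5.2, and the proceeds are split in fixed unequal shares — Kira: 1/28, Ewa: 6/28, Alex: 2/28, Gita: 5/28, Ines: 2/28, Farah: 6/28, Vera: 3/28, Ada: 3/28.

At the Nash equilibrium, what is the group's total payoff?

574.00 dollars

A player with share s gets back 5.2·s per unit contributed, so full contribution is dominant for anyone with s > 1/5.2 = 0.1923 and zero contribution is dominant for anyone below.
The shares above 0.1923 belong to Ewa and Farah, contributing 35 each; the remaining 6 contribute 0. Total contributed: 70.
The pooled fund pays out 5.2 × 70 = 364.00 in total (split across the unequal shares, but the aggregate is all that matters for the group sum).
The 6 free-riders keep 35 each, adding 210. Group total = 210 + 364.00 = 574.00.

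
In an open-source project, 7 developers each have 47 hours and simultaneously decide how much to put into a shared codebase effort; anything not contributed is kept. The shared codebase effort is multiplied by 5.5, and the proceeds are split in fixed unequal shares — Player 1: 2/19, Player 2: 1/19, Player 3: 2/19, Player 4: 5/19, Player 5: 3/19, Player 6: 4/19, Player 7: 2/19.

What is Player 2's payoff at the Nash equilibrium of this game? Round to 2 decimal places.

74.21 hours

For player j, contributing a unit is worthwhile iff 5.5 × (j's share) ≥ 1, i.e. iff j's share is at least 0.1818.
The shares above 0.1818 belong to Player 4 and Player 6, contributing 47 each; the remaining 5 contribute 0. Total contributed: 94.
Player 2 keeps 47 and receives 5.5 × 94 × 1/19 = 27.21 from the shared codebase effort, for a payoff of 74.21.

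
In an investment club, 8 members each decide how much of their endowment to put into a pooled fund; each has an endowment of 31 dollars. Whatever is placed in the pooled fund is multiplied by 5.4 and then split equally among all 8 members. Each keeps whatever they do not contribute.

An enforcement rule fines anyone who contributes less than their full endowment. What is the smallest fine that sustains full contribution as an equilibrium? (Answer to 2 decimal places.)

Given the others contribute fully, the best deviation is to contribute 0 (any partial contribution still incurs the fine and gives up units whose private return 0.6750 is below 1).
Deviating from 31 to 0 saves 31 dollars but forfeits the deviator's share of the drop in the pooled fund: 5.4/8 × 31 = 20.92.
So the deviation gain is 31 − 20.92 = 10.08, and the fine must be at least 10.08 dollars to wipe it out.

10.08 dollars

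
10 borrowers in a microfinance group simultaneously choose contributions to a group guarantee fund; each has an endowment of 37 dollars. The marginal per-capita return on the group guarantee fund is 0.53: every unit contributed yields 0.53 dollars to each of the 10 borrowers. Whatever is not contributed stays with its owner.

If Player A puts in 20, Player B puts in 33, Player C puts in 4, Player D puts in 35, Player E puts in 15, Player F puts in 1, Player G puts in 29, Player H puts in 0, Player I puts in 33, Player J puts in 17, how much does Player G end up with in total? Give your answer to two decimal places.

107.11 dollars

Total contributed: 20 + 33 + 4 + 35 + 15 + 1 + 29 + 0 + 33 + 17 = 187.
Each receives 0.53 × 187 = 99.11 from the group guarantee fund.
Player G keeps 37 − 29 = 8, so Player G's payoff is 8 + 99.11 = 107.11.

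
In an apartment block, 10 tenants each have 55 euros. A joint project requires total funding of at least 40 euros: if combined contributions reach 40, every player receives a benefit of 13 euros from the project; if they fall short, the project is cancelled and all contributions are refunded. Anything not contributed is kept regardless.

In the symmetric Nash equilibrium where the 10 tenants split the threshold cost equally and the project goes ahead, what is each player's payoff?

64 euros

Equal share of the threshold: 40/10 = 4.
At this profile no one gains by cutting their contribution: any cut drops the total below 40, the project is cancelled, contributions are refunded, and the deviator ends with 55, which is less than 55 − 4 + 13 = 64. Contributing more than 4 just wastes the excess. So contributing exactly 4 is a best response.
Each player's payoff: 55 − 4 + 13 = 64.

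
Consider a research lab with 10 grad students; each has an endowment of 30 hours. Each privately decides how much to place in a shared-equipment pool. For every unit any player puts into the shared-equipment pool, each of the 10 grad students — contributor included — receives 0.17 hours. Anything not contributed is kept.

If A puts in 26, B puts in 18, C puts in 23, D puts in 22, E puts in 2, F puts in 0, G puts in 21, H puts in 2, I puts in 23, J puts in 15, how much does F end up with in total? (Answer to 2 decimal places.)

Total contributed: 26 + 18 + 23 + 22 + 2 + 0 + 21 + 2 + 23 + 15 = 152.
Each receives 0.17 × 152 = 25.84 from the shared-equipment pool.
F keeps 30 − 0 = 30, so F's payoff is 30 + 25.84 = 55.84.

55.84 hours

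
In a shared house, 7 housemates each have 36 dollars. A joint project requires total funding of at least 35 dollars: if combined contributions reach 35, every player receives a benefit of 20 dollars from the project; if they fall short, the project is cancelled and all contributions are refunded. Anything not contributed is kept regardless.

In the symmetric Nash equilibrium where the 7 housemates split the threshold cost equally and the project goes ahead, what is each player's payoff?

Equal share of the threshold: 35/7 = 5.
At this profile no one gains by cutting their contribution: any cut drops the total below 35, the project is cancelled, contributions are refunded, and the deviator ends with 36, which is less than 36 − 5 + 20 = 51. Contributing more than 5 just wastes the excess. So contributing exactly 5 is a best response.
Each player's payoff: 36 − 5 + 20 = 51.

51 dollars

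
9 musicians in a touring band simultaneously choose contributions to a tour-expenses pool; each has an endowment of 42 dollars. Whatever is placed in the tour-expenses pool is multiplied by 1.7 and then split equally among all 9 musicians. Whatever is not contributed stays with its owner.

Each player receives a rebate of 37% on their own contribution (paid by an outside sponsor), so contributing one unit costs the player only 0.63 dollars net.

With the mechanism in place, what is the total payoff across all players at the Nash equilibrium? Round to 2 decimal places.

With the mechanism, a contributed unit returns (1.7/9) / 0.63 = 0.2998 per unit of net cost — still below 1 — so contributing 0 remains dominant for every player.
At the Nash equilibrium no one contributes; group total payoff = 9 × 42 = 378.

378.00 dollars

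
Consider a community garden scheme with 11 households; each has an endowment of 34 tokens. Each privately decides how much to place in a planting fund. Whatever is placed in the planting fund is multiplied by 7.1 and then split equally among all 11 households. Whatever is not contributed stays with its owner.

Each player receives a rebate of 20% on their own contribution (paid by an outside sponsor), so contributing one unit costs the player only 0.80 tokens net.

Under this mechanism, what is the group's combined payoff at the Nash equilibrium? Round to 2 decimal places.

The effective private return is (7.1/11) / 0.80 = 0.8068, which is still under 1, so the mechanism doesn't change anyone's dominant strategy: zero contribution.
Everyone keeps their endowment and the group total is 11 × 34 = 374.

374.00 tokens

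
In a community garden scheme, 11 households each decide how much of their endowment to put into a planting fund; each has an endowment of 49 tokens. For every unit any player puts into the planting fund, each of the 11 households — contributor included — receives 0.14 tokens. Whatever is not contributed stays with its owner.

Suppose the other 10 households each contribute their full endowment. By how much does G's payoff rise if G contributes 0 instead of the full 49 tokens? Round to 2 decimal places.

42.14 tokens

Switching from a contribution of 49 to 0 lets G keep an extra 49 tokens, but lowers the planting fund by 49, which costs G their own share of that drop: 0.14 × 49 = 6.86.
Net gain = 49 − 6.86 = 42.14. The private return per contributed unit (0.14) is below 1, so free-riding is indeed the best response regardless of what the others do.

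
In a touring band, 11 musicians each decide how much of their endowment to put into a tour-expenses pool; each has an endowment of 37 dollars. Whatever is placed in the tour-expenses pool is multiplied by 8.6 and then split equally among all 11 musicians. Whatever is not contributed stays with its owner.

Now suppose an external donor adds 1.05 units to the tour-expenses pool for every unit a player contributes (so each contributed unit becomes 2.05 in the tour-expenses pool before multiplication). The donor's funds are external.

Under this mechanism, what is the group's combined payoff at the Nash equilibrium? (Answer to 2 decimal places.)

7175.41 dollars

With the mechanism, a contributed unit returns 8.6 × 2.05 / 11 = 1.6027 per unit of net cost to the contributor — now above 1 — so contributing fully is weakly dominant for every player.
So the Nash equilibrium is full contribution by all 11; the group earns 8.6 × 2.05 × 407 = 7175.41.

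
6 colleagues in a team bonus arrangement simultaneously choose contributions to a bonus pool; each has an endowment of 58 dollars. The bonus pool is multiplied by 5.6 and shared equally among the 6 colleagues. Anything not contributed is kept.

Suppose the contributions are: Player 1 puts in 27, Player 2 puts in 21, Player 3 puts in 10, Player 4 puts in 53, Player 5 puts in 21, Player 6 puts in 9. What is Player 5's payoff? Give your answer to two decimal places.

Total contributed: 27 + 21 + 10 + 53 + 21 + 9 = 141.
Each receives 5.6 × 141 / 6 = 131.60 from the bonus pool.
Player 5 keeps 58 − 21 = 37, so Player 5's payoff is 37 + 131.60 = 168.60.

168.60 dollars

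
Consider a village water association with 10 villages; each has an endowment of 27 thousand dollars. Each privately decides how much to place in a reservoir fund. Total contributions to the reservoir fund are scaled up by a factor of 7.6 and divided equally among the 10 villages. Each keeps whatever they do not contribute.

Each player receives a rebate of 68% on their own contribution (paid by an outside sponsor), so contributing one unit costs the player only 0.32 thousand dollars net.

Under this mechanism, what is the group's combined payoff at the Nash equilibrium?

Under the mechanism each unit contributed yields (7.6/10) / 0.32 = 2.3750 back to its contributor per unit of net cost, which exceeds 1, making full contribution the dominant choice for everyone.
At the Nash equilibrium everyone contributes 27. Group total payoff = 10 × (27 × 0.68 + 7.6 × 27) = 2235.60.

2235.60 thousand dollars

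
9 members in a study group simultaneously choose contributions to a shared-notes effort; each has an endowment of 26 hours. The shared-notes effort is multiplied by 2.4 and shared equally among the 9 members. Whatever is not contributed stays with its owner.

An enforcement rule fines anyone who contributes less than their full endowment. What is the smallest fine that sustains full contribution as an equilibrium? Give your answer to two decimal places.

Given the others contribute fully, the best deviation is to contribute 0 (any partial contribution still incurs the fine and gives up units whose private return 0.2667 is below 1).
Deviating from 26 to 0 saves 26 hours but forfeits the deviator's share of the drop in the shared-notes effort: 2.4/9 × 26 = 6.93.
So the deviation gain is 26 − 6.93 = 19.07, and the fine must be at least 19.07 hours to wipe it out.

19.07 hours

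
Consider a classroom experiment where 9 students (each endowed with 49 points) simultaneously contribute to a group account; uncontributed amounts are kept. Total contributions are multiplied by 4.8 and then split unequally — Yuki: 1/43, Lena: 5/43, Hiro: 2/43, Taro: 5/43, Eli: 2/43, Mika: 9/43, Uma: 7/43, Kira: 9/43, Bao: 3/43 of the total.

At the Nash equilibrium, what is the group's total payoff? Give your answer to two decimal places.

Each unit j contributes comes back to j as 4.8 × (j's share), so j prefers to contribute only if that share exceeds 1/4.8 = 0.2083; otherwise keeping the unit dominates.
The shares above 0.2083 belong to Mika and Kira, contributing 49 each; the remaining 7 contribute 0. Total contributed: 98.
The group account pays out 4.8 × 98 = 470.40 in total (split across the unequal shares, but the aggregate is all that matters for the group sum).
The 7 free-riders keep 49 each, adding 343. Group total = 343 + 470.40 = 813.40.

813.40 points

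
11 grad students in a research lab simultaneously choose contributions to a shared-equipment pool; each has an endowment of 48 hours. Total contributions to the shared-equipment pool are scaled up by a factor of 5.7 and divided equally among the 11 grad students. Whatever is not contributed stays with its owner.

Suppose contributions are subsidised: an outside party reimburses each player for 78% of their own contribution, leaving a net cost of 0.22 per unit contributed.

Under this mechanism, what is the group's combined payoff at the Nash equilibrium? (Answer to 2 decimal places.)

The effective private return per unit is now (5.7/11) / 0.22 = 2.3554 > 1, so every player's dominant strategy flips to full contribution.
So the Nash equilibrium is full contribution by all 11; the group earns 11 × (48 × 0.78 + 5.7 × 48) = 3421.44.

3421.44 hours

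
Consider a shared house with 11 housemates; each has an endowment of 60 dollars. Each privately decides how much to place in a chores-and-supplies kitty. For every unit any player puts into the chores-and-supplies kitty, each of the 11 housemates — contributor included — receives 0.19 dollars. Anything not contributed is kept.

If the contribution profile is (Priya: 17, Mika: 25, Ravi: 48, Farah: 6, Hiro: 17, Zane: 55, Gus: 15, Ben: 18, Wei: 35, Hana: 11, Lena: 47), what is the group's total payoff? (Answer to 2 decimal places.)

980.46 dollars

Total contributed: 17 + 25 + 48 + 6 + 17 + 55 + 15 + 18 + 35 + 11 + 47 = 294; total kept: 11 × 60 − 294 = 366.
The chores-and-supplies kitty pays out 0.19 × 11 × 294 = 614.46 in aggregate.
Group total = 366 + 614.46 = 980.46.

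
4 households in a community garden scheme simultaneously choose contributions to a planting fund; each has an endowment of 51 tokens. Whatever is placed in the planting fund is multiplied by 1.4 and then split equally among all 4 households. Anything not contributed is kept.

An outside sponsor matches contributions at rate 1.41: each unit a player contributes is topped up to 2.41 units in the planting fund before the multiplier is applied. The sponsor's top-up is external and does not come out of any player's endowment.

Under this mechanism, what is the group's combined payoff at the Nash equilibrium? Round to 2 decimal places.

204.00 tokens

The effective private return is 1.4 × 2.41 / 4 = 0.8435, which is still under 1, so the mechanism doesn't change anyone's dominant strategy: zero contribution.
Everyone keeps their endowment and the group total is 4 × 51 = 204.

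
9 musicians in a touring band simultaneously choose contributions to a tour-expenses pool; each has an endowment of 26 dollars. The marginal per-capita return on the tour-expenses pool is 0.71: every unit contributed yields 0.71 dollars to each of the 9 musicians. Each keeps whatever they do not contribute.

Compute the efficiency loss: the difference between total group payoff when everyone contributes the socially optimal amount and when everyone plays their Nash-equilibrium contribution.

1261.26 dollars

The private return per contributed unit is 0.71 < 1, so contributing 0 is dominant for every player. At the Nash equilibrium everyone keeps their 26, and the group total is 9 × 26 = 234.
Each contributed unit returns 6.390 to the group as a whole (0.71 to each of 9 players), which exceeds 1, so the social optimum is full contribution: group total = 6.390 × 234 = 1495.26.
Efficiency loss = 1495.26 − 234 = 1261.26.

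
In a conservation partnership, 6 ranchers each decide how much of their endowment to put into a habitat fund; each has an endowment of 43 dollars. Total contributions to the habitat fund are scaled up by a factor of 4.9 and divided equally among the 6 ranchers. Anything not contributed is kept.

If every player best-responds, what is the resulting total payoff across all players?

Each contributed unit returns 4.9/6 = 0.8167 to its contributor — below 1 — so contributing 0 is dominant for every player. At the Nash equilibrium everyone keeps their 43, and the group total is 6 × 43 = 258.

258.00 dollars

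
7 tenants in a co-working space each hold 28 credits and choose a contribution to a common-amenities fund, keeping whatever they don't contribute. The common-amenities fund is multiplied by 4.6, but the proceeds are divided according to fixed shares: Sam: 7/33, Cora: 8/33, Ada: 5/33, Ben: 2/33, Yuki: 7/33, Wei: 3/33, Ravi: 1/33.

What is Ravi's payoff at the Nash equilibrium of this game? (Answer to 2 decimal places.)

A player with share s gets back 4.6·s per unit contributed, so full contribution is dominant for anyone with s > 1/4.6 = 0.2174 and zero contribution is dominant for anyone below.
Cora alone (share 8/33) is above the threshold, contributing 28; the remaining 6 contribute 0. Total contributed: 28.
Ravi keeps 28 and receives 4.6 × 28 × 1/33 = 3.90 from the common-amenities fund, for a payoff of 31.90.

31.90 credits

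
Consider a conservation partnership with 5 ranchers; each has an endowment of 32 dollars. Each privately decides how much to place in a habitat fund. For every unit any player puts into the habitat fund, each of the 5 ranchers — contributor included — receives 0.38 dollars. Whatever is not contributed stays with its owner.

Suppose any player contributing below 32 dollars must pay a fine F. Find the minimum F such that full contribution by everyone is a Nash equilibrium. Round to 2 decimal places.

19.84 dollars

Given the others contribute fully, the best deviation is to contribute 0 (any partial contribution still incurs the fine and gives up units whose private return 0.38 is below 1).
Deviating from 32 to 0 saves 32 dollars but forfeits the deviator's share of the drop in the habitat fund: 0.38 × 32 = 12.16.
So the deviation gain is 32 − 12.16 = 19.84, and the fine must be at least 19.84 dollars to wipe it out.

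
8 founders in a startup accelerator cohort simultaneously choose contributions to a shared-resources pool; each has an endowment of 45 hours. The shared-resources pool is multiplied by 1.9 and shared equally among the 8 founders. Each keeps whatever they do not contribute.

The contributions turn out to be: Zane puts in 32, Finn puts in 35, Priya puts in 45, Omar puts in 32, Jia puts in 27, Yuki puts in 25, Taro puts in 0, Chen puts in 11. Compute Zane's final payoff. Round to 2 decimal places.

62.16 hours

Total contributed: 32 + 35 + 45 + 32 + 27 + 25 + 0 + 11 = 207.
Each receives 1.9 × 207 / 8 = 49.16 from the shared-resources pool.
Zane keeps 45 − 32 = 13, so Zane's payoff is 13 + 49.16 = 62.16.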